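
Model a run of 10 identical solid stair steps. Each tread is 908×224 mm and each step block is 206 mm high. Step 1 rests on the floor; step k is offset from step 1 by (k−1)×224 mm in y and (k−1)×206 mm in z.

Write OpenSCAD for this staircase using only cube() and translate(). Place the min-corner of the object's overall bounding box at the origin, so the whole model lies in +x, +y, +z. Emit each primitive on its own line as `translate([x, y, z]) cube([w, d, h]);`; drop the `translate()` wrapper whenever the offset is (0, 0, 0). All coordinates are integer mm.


cube([908, 224, 206]);
translate([0, 224, 206]) cube([908, 224, 206]);
translate([0, 448, 412]) cube([908, 224, 206]);
translate([0, 672, 618]) cube([908, 224, 206]);
translate([0, 896, 824]) cube([908, 224, 206]);
translate([0, 1120, 1030]) cube([908, 224, 206]);
translate([0, 1344, 1236]) cube([908, 224, 206]);
translate([0, 1568, 1442]) cube([908, 224, 206]);
translate([0, 1792, 1648]) cube([908, 224, 206]);
translate([0, 2016, 1854]) cube([908, 224, 206]);


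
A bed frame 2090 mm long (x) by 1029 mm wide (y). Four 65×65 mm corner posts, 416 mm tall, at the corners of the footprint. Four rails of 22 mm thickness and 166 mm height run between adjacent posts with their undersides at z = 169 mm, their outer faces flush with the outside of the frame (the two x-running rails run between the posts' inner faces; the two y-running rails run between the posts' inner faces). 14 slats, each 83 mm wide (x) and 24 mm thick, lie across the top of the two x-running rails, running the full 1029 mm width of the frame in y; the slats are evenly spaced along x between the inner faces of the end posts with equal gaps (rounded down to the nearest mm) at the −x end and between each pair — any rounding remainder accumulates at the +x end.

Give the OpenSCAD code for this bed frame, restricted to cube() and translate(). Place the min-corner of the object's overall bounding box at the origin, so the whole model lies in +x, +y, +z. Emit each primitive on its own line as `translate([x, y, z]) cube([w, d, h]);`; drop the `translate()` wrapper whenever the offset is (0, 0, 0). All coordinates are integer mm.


// slat z = rail_z + rail_h = 169 + 166 = 335
// slat gap = ⌊(1960 − 14·83) / 15⌋ = 53
cube([65, 65, 416]);
translate([0, 964, 0]) cube([65, 65, 416]);
translate([2025, 0, 0]) cube([65, 65, 416]);
translate([2025, 964, 0]) cube([65, 65, 416]);
translate([65, 0, 169]) cube([1960, 22, 166]);
translate([65, 1007, 169]) cube([1960, 22, 166]);
translate([0, 65, 169]) cube([22, 899, 166]);
translate([2068, 65, 169]) cube([22, 899, 166]);
translate([118, 0, 335]) cube([83, 1029, 24]);
translate([254, 0, 335]) cube([83, 1029, 24]);
translate([390, 0, 335]) cube([83, 1029, 24]);
translate([526, 0, 335]) cube([83, 1029, 24]);
translate([662, 0, 335]) cube([83, 1029, 24]);
translate([798, 0, 335]) cube([83, 1029, 24]);
translate([934, 0, 335]) cube([83, 1029, 24]);
translate([1070, 0, 335]) cube([83, 1029, 24]);
translate([1206, 0, 335]) cube([83, 1029, 24]);
translate([1342, 0, 335]) cube([83, 1029, 24]);
translate([1478, 0, 335]) cube([83, 1029, 24]);
translate([1614, 0, 335]) cube([83, 1029, 24]);
translate([1750, 0, 335]) cube([83, 1029, 24]);
translate([1886, 0, 335]) cube([83, 1029, 24]);


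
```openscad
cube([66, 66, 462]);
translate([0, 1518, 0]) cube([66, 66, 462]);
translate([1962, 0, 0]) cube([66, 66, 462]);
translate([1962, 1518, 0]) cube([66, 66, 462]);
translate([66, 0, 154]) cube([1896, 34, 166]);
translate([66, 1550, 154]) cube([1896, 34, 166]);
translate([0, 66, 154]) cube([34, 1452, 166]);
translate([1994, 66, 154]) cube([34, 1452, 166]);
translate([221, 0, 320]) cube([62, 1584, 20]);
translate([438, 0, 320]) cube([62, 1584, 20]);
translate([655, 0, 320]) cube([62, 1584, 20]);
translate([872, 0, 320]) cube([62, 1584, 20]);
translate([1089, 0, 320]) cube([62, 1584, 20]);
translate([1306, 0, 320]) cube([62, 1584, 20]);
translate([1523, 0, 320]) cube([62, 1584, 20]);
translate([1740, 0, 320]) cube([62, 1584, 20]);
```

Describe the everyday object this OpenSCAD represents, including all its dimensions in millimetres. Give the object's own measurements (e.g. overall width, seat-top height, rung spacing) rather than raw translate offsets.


A bed frame 2028 mm long (x) by 1584 mm wide (y). Four 66×66 mm corner posts, 462 mm tall, at the corners of the footprint. Four rails of 34 mm thickness and 166 mm height run between adjacent posts with their undersides at z = 154 mm, their outer faces flush with the outside of the frame (the two x-running rails run between the posts' inner faces; the two y-running rails run between the posts' inner faces). 8 slats, each 62 mm wide (x) and 20 mm thick, lie across the top of the two x-running rails, running the full 1584 mm width of the frame in y; along x they sit between the end posts with a 155 mm gap after the −x posts and between neighbouring slats, leaving 160 mm before the +x posts.


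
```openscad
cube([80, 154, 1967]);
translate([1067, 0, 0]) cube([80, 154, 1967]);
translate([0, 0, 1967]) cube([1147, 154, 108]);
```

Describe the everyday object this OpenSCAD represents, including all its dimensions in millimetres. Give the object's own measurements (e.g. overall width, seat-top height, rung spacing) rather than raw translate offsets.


A door frame. The clear opening is 987 mm wide and 1967 mm high. Two 80 mm wide jambs, 154 mm deep, stand either side of the opening from the floor to the top of the opening. A 108 mm thick head sits across the top of both jambs, spanning the full outside width of the frame.


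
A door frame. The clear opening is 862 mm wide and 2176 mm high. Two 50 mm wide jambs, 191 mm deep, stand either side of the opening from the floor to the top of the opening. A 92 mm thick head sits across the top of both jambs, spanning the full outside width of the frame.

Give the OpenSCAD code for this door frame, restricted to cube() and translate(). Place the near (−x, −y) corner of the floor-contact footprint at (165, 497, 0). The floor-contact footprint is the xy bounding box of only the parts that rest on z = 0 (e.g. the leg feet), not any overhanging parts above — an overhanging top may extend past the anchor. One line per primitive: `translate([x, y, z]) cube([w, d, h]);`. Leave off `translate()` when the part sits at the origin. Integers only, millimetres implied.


translate([165, 497, 0]) cube([50, 191, 2176]);
translate([1077, 497, 0]) cube([50, 191, 2176]);
translate([165, 497, 2176]) cube([962, 191, 92]);


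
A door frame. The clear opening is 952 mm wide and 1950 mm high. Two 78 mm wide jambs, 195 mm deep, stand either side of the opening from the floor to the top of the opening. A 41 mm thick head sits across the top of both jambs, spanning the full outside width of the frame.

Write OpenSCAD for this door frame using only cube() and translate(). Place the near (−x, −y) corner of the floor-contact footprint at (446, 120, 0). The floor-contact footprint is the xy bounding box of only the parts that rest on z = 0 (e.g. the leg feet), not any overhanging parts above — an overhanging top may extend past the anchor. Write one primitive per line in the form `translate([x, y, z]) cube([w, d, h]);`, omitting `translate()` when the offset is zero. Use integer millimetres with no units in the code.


translate([446, 120, 0]) cube([78, 195, 1950]);
translate([1476, 120, 0]) cube([78, 195, 1950]);
translate([446, 120, 1950]) cube([1108, 195, 41]);


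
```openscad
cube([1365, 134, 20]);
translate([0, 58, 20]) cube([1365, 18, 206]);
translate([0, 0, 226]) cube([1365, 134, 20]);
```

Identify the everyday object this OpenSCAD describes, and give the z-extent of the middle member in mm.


An I-beam. The web height is 206 mm.

Two wide flanges with a thin centred web — an I-beam. Overall 246 mm minus two 20 mm flanges gives a web of 246 − 2·20 = 206 mm.


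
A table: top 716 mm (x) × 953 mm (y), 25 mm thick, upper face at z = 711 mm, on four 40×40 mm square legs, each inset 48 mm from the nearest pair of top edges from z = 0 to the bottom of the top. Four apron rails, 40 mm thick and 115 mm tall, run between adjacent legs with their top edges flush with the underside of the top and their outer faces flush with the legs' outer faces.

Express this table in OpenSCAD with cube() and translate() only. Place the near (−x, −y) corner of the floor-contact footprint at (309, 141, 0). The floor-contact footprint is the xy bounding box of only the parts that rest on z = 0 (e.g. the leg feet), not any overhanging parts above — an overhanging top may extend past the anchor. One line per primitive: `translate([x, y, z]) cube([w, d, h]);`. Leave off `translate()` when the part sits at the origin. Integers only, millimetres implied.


translate([261, 93, 686]) cube([716, 953, 25]);
translate([309, 141, 0]) cube([40, 40, 686]);
translate([889, 141, 0]) cube([40, 40, 686]);
translate([309, 958, 0]) cube([40, 40, 686]);
translate([889, 958, 0]) cube([40, 40, 686]);
translate([349, 141, 571]) cube([540, 40, 115]);
translate([349, 958, 571]) cube([540, 40, 115]);
translate([309, 181, 571]) cube([40, 777, 115]);
translate([889, 181, 571]) cube([40, 777, 115]);


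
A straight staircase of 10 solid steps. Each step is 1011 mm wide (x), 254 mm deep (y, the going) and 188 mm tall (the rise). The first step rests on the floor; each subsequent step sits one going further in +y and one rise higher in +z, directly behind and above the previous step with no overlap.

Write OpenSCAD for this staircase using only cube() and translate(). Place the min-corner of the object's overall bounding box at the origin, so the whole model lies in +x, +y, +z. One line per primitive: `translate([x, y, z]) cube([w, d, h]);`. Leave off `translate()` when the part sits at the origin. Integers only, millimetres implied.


cube([1011, 254, 188]);
translate([0, 254, 188]) cube([1011, 254, 188]);
translate([0, 508, 376]) cube([1011, 254, 188]);
translate([0, 762, 564]) cube([1011, 254, 188]);
translate([0, 1016, 752]) cube([1011, 254, 188]);
translate([0, 1270, 940]) cube([1011, 254, 188]);
translate([0, 1524, 1128]) cube([1011, 254, 188]);
translate([0, 1778, 1316]) cube([1011, 254, 188]);
translate([0, 2032, 1504]) cube([1011, 254, 188]);
translate([0, 2286, 1692]) cube([1011, 254, 188]);


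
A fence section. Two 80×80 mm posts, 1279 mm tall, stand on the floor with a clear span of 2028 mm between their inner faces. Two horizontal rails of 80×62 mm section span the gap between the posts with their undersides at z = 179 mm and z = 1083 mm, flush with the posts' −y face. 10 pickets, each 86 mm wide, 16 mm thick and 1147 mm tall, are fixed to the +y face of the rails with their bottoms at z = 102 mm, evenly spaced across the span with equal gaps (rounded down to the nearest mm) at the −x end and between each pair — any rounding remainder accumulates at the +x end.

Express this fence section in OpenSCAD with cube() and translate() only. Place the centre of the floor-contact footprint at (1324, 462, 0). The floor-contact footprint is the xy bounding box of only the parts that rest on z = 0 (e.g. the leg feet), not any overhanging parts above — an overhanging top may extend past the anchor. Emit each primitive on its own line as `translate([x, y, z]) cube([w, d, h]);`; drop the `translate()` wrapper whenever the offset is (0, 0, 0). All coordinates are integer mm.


translate([230, 422, 0]) cube([80, 80, 1279]);
translate([2338, 422, 0]) cube([80, 80, 1279]);
translate([310, 422, 179]) cube([2028, 80, 62]);
translate([310, 422, 1083]) cube([2028, 80, 62]);
translate([416, 502, 102]) cube([86, 16, 1147]);
translate([608, 502, 102]) cube([86, 16, 1147]);
translate([800, 502, 102]) cube([86, 16, 1147]);
translate([992, 502, 102]) cube([86, 16, 1147]);
translate([1184, 502, 102]) cube([86, 16, 1147]);
translate([1376, 502, 102]) cube([86, 16, 1147]);
translate([1568, 502, 102]) cube([86, 16, 1147]);
translate([1760, 502, 102]) cube([86, 16, 1147]);
translate([1952, 502, 102]) cube([86, 16, 1147]);
translate([2144, 502, 102]) cube([86, 16, 1147]);


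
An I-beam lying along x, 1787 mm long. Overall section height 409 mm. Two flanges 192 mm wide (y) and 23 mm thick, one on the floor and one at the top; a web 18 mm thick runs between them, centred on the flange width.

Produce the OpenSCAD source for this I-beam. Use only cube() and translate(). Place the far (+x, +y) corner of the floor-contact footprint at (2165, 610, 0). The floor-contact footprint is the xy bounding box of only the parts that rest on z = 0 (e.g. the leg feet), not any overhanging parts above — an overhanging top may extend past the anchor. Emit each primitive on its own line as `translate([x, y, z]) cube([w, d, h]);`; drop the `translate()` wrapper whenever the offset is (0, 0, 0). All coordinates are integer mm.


translate([378, 418, 0]) cube([1787, 192, 23]);
translate([378, 505, 23]) cube([1787, 18, 363]);
translate([378, 418, 386]) cube([1787, 192, 23]);


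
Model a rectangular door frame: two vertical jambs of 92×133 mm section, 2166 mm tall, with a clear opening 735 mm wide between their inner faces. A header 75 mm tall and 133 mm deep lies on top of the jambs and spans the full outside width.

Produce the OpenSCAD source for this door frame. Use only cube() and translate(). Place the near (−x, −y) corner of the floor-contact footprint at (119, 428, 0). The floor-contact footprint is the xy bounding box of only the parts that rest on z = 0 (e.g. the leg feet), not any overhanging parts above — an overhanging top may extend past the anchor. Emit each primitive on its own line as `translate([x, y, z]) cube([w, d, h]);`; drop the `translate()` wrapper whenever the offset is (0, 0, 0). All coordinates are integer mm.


translate([119, 428, 0]) cube([92, 133, 2166]);
translate([946, 428, 0]) cube([92, 133, 2166]);
translate([119, 428, 2166]) cube([919, 133, 75]);


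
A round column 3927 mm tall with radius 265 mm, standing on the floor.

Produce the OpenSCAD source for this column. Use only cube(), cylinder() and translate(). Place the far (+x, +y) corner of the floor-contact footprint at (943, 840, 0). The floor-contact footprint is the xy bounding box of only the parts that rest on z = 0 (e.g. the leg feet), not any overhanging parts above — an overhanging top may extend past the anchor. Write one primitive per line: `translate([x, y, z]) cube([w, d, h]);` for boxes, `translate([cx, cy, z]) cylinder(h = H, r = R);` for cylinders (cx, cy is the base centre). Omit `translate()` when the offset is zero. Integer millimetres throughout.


translate([678, 575, 0]) cylinder(h = 3927, r = 265);


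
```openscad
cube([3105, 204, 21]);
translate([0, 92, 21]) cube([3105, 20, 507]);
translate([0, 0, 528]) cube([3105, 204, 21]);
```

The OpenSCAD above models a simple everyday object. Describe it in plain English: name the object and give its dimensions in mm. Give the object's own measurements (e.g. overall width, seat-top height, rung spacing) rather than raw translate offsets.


An I-beam lying along x, 3105 mm long. Overall section height 549 mm. Two flanges 204 mm wide (y) and 21 mm thick, one on the floor and one at the top; a web 20 mm thick runs between them, centred on the flange width.


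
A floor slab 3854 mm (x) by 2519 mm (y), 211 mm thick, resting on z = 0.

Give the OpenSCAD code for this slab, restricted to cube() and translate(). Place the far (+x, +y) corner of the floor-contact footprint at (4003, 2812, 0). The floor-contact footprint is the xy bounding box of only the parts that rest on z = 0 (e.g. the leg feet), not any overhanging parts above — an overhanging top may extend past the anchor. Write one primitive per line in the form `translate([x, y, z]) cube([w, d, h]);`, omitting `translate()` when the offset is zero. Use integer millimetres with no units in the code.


translate([149, 293, 0]) cube([3854, 2519, 211]);


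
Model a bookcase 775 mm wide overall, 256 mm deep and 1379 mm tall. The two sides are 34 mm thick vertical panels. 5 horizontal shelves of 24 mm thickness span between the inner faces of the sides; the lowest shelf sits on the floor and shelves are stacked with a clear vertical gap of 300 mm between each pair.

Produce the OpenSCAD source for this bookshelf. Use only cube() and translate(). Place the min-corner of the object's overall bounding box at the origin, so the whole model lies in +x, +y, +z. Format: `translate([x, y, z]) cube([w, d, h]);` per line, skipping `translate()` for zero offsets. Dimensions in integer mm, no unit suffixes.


cube([34, 256, 1379]);
translate([741, 0, 0]) cube([34, 256, 1379]);
translate([34, 0, 0]) cube([707, 256, 24]);
translate([34, 0, 324]) cube([707, 256, 24]);
translate([34, 0, 648]) cube([707, 256, 24]);
translate([34, 0, 972]) cube([707, 256, 24]);
translate([34, 0, 1296]) cube([707, 256, 24]);


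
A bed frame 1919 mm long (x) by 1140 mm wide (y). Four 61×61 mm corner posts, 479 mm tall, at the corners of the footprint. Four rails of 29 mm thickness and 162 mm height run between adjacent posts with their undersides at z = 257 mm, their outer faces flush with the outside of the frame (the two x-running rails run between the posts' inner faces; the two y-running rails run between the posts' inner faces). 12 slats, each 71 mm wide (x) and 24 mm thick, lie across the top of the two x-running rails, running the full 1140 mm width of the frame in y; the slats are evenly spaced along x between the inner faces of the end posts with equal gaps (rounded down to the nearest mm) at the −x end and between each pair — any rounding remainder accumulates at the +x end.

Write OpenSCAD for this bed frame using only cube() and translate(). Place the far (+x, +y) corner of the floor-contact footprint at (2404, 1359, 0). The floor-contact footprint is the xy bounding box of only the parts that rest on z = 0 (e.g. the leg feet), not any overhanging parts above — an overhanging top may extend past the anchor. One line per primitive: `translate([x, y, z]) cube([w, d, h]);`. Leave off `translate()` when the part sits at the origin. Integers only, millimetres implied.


translate([485, 219, 0]) cube([61, 61, 479]);
translate([485, 1298, 0]) cube([61, 61, 479]);
translate([2343, 219, 0]) cube([61, 61, 479]);
translate([2343, 1298, 0]) cube([61, 61, 479]);
translate([546, 219, 257]) cube([1797, 29, 162]);
translate([546, 1330, 257]) cube([1797, 29, 162]);
translate([485, 280, 257]) cube([29, 1018, 162]);
translate([2375, 280, 257]) cube([29, 1018, 162]);
translate([618, 219, 419]) cube([71, 1140, 24]);
translate([761, 219, 419]) cube([71, 1140, 24]);
translate([904, 219, 419]) cube([71, 1140, 24]);
translate([1047, 219, 419]) cube([71, 1140, 24]);
translate([1190, 219, 419]) cube([71, 1140, 24]);
translate([1333, 219, 419]) cube([71, 1140, 24]);
translate([1476, 219, 419]) cube([71, 1140, 24]);
translate([1619, 219, 419]) cube([71, 1140, 24]);
translate([1762, 219, 419]) cube([71, 1140, 24]);
translate([1905, 219, 419]) cube([71, 1140, 24]);
translate([2048, 219, 419]) cube([71, 1140, 24]);
translate([2191, 219, 419]) cube([71, 1140, 24]);


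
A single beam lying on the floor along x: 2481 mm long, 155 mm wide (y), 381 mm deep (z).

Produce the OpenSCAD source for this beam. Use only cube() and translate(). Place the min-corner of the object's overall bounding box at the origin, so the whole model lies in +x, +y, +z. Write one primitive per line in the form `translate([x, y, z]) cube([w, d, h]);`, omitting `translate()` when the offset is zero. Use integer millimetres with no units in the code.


cube([2481, 155, 381]);


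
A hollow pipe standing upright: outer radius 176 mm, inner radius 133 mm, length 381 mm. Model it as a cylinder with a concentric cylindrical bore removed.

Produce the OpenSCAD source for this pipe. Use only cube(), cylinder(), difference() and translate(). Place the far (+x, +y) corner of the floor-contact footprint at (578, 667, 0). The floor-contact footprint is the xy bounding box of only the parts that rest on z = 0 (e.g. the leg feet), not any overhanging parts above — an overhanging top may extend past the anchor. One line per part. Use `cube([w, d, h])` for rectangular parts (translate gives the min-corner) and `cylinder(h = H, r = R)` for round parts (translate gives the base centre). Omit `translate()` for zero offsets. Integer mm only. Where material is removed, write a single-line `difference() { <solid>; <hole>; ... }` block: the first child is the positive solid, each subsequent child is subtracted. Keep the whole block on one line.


difference() { translate([402, 491, 0]) cylinder(h = 381, r = 176); translate([402, 491, 0]) cylinder(h = 381, r = 133); }


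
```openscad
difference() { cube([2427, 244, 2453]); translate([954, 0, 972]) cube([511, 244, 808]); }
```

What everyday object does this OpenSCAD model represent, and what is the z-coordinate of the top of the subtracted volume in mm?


A wall with a window opening. The window head height is 1780 mm.

A wall with a rectangular opening subtracted — a window. Sill at z = 972, opening 808 mm tall, so the head is at 972 + 808 = 1780 mm.


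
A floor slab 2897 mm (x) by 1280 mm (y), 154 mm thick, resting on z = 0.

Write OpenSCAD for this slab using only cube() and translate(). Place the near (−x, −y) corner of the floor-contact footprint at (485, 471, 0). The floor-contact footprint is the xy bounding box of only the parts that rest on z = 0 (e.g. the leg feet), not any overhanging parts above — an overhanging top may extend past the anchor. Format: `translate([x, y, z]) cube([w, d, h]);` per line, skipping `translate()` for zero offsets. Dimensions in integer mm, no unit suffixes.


translate([485, 471, 0]) cube([2897, 1280, 154]);


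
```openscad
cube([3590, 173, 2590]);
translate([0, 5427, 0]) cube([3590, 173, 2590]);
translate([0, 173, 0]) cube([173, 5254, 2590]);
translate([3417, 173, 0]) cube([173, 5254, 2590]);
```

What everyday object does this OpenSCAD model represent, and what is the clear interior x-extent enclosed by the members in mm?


A house (or room) frame. The interior width is 3244 mm.

Four 2590 mm walls enclosing a rectangle with no floor or roof — a room or house frame. Outside width is 3590 mm and wall thickness is 173 mm, so the interior width is 3590 − 2 × 173 = 3244 mm.


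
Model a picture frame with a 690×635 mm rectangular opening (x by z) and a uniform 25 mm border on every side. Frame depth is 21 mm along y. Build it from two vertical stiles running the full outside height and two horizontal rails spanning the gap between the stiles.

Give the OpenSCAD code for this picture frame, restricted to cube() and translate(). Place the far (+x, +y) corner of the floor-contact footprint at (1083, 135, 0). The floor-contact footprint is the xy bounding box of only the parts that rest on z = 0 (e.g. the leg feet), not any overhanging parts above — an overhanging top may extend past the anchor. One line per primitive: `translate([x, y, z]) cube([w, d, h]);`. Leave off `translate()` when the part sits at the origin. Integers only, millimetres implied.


translate([343, 114, 0]) cube([25, 21, 685]);
translate([1058, 114, 0]) cube([25, 21, 685]);
translate([368, 114, 0]) cube([690, 21, 25]);
translate([368, 114, 660]) cube([690, 21, 25]);


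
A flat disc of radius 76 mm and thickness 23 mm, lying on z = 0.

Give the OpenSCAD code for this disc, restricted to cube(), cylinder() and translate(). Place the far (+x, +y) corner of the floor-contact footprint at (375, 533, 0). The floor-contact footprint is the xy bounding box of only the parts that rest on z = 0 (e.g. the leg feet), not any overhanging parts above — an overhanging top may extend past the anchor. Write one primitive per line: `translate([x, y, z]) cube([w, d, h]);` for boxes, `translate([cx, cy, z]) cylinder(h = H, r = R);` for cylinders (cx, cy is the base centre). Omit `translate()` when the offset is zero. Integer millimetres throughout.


translate([299, 457, 0]) cylinder(h = 23, r = 76);


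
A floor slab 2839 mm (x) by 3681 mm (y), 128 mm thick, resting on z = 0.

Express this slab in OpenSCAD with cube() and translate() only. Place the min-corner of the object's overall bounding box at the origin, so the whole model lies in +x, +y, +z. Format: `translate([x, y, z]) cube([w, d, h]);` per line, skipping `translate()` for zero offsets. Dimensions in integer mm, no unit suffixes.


cube([2839, 3681, 128]);


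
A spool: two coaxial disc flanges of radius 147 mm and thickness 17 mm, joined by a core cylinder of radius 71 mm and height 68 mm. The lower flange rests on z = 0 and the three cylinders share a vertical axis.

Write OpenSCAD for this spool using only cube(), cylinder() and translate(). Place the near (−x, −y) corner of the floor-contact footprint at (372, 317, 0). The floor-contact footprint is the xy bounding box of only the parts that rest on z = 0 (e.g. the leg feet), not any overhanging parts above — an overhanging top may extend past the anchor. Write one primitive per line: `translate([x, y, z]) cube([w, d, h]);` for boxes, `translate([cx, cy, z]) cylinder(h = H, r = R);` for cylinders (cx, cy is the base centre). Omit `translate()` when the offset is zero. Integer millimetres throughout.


translate([519, 464, 0]) cylinder(h = 17, r = 147);
translate([519, 464, 17]) cylinder(h = 68, r = 71);
translate([519, 464, 85]) cylinder(h = 17, r = 147);


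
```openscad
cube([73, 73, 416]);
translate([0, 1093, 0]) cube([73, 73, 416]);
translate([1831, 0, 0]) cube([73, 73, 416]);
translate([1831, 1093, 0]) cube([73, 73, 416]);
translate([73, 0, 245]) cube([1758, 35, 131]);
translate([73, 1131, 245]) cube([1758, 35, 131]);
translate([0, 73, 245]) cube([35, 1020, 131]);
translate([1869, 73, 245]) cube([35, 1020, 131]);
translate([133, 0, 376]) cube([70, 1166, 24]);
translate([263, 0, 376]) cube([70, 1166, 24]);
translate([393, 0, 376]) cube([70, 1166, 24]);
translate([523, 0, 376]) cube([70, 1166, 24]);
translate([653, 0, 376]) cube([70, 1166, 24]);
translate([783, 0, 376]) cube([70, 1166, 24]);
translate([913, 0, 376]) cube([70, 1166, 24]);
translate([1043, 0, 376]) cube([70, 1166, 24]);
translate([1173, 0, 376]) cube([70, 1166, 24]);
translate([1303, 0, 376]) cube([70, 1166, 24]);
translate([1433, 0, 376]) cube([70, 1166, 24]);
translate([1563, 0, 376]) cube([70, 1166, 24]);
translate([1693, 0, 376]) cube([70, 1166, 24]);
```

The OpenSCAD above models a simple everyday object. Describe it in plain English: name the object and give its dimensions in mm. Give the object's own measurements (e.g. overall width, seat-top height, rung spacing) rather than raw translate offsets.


A bed frame 1904 mm long (x) by 1166 mm wide (y). Four 73×73 mm corner posts, 416 mm tall, at the corners of the footprint. Four rails of 35 mm thickness and 131 mm height run between adjacent posts with their undersides at z = 245 mm, their outer faces flush with the outside of the frame (the two x-running rails run between the posts' inner faces; the two y-running rails run between the posts' inner faces). 13 slats, each 70 mm wide (x) and 24 mm thick, lie across the top of the two x-running rails, running the full 1166 mm width of the frame in y; along x they sit between the end posts with a 60 mm gap after the −x posts and between neighbouring slats, leaving 68 mm before the +x posts.


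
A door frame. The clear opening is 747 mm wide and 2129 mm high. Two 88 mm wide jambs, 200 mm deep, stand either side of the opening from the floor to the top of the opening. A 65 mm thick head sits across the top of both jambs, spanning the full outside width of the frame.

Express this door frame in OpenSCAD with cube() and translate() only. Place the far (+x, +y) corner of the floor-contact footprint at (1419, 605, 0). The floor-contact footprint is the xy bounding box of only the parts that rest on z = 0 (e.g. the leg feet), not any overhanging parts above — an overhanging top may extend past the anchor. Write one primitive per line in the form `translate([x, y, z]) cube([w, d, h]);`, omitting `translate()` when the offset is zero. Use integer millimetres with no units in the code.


translate([496, 405, 0]) cube([88, 200, 2129]);
translate([1331, 405, 0]) cube([88, 200, 2129]);
translate([496, 405, 2129]) cube([923, 200, 65]);


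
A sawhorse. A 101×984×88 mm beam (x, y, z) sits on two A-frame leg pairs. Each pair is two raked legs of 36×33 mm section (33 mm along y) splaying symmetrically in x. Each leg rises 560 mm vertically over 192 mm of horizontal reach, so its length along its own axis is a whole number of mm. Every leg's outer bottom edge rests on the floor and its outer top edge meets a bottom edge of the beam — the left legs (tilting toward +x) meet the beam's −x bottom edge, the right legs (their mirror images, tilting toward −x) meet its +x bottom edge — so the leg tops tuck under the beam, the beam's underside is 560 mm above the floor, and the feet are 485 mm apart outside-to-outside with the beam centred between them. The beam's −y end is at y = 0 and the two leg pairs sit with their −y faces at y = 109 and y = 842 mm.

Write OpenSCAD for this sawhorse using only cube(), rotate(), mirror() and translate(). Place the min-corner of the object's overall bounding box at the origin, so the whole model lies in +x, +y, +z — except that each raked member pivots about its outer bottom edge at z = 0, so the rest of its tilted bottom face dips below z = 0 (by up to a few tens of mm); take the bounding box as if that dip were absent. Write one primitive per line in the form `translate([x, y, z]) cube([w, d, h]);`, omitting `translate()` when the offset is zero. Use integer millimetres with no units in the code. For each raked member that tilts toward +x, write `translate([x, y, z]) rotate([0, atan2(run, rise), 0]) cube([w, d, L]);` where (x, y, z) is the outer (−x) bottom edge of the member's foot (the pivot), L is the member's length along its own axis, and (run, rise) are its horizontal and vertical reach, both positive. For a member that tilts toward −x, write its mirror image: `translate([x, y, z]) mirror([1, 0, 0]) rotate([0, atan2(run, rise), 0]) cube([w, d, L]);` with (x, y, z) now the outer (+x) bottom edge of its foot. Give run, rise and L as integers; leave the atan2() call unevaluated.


// leg length = √(192² + 560²) = 592
// right-leg outer foot x = 2·192 + 101 = 485
// beam min-corner = (192, 0, 560)
translate([192, 0, 560]) cube([101, 984, 88]);
translate([0, 109, 0]) rotate([0, atan2(192, 560), 0]) cube([36, 33, 592]);
translate([485, 109, 0]) mirror([1, 0, 0]) rotate([0, atan2(192, 560), 0]) cube([36, 33, 592]);
translate([0, 842, 0]) rotate([0, atan2(192, 560), 0]) cube([36, 33, 592]);
translate([485, 842, 0]) mirror([1, 0, 0]) rotate([0, atan2(192, 560), 0]) cube([36, 33, 592]);


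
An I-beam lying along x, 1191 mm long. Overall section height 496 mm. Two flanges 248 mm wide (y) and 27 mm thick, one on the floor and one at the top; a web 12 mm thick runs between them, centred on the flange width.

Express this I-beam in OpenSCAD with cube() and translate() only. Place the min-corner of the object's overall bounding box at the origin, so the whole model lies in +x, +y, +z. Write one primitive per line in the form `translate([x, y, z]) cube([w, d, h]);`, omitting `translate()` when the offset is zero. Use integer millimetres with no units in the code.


cube([1191, 248, 27]);
translate([0, 118, 27]) cube([1191, 12, 442]);
translate([0, 0, 469]) cube([1191, 248, 27]);


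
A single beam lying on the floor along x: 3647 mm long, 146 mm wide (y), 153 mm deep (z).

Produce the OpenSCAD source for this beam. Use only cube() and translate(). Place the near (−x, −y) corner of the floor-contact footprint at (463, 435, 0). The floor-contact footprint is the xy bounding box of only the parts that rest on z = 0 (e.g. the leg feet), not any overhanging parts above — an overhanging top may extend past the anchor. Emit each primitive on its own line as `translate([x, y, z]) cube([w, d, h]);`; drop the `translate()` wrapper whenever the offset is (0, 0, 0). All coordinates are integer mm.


translate([463, 435, 0]) cube([3647, 146, 153]);


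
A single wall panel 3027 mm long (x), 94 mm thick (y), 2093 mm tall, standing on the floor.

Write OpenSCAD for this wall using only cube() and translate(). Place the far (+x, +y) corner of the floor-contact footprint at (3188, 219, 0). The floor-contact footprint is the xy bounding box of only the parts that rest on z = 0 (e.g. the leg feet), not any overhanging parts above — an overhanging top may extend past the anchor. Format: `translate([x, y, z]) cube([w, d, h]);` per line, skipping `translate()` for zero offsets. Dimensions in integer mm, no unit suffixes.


translate([161, 125, 0]) cube([3027, 94, 2093]);


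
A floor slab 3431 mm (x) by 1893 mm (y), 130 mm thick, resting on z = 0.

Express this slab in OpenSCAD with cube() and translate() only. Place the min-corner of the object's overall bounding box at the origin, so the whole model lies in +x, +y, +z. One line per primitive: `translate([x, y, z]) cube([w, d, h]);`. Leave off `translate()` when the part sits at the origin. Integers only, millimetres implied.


cube([3431, 1893, 130]);


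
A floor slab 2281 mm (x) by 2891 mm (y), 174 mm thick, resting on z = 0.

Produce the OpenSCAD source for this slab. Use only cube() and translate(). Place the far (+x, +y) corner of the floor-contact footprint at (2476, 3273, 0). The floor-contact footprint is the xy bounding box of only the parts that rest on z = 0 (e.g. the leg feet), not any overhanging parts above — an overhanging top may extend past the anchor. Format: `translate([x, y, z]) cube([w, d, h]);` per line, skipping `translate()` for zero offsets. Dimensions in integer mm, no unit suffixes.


translate([195, 382, 0]) cube([2281, 2891, 174]);


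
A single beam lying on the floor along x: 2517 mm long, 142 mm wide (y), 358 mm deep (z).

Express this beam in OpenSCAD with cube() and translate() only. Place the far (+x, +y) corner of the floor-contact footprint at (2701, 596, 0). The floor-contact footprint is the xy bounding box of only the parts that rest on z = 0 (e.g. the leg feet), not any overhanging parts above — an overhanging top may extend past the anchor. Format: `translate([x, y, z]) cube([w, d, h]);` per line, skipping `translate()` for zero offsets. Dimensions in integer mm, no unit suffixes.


translate([184, 454, 0]) cube([2517, 142, 358]);


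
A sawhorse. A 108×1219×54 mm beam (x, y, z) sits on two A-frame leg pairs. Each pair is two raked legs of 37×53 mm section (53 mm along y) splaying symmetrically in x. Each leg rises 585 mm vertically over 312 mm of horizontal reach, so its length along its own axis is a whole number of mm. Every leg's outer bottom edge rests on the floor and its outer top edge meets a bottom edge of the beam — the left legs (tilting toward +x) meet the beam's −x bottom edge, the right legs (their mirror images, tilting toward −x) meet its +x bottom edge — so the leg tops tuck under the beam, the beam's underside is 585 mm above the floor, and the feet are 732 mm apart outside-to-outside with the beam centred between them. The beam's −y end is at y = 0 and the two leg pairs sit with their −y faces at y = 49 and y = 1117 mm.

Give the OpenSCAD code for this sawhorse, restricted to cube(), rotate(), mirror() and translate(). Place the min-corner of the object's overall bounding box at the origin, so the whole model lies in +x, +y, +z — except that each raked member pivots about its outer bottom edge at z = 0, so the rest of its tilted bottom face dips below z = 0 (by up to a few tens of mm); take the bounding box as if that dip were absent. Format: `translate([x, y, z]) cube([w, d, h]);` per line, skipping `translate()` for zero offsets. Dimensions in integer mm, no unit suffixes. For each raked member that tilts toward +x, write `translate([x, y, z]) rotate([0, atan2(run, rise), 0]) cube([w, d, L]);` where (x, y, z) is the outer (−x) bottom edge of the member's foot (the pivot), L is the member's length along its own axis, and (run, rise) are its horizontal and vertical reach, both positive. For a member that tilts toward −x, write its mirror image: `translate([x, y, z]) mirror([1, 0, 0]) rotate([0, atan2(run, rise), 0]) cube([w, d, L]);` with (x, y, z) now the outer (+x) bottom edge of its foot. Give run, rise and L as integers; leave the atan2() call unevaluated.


translate([312, 0, 585]) cube([108, 1219, 54]);
translate([0, 49, 0]) rotate([0, atan2(312, 585), 0]) cube([37, 53, 663]);
translate([732, 49, 0]) mirror([1, 0, 0]) rotate([0, atan2(312, 585), 0]) cube([37, 53, 663]);
translate([0, 1117, 0]) rotate([0, atan2(312, 585), 0]) cube([37, 53, 663]);
translate([732, 1117, 0]) mirror([1, 0, 0]) rotate([0, atan2(312, 585), 0]) cube([37, 53, 663]);


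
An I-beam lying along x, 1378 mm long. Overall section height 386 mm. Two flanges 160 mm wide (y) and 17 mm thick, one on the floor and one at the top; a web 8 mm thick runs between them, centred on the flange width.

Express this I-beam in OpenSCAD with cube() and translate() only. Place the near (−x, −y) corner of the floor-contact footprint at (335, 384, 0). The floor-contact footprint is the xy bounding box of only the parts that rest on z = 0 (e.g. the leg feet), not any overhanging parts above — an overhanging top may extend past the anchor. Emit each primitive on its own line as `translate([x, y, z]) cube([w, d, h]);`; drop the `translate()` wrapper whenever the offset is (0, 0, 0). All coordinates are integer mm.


translate([335, 384, 0]) cube([1378, 160, 17]);
translate([335, 460, 17]) cube([1378, 8, 352]);
translate([335, 384, 369]) cube([1378, 160, 17]);


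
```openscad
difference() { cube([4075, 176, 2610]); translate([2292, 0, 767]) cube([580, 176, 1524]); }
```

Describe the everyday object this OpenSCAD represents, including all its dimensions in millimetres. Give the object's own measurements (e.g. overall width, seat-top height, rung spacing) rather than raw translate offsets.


A wall 4075 mm long (x), 176 mm thick (y), 2610 mm tall, with a rectangular window opening cut through it. The opening is 580 mm wide and 1524 mm tall; its sill is at z = 767 mm and its near (−x) edge is 2292 mm from the wall's −x end. The opening passes through the full wall thickness.


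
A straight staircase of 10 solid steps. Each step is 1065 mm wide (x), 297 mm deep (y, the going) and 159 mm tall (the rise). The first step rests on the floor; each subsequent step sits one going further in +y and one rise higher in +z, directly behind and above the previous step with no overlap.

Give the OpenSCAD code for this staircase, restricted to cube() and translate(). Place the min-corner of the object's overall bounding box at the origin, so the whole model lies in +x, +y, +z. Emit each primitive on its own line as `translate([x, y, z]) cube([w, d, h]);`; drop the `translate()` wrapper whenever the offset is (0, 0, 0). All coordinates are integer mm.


cube([1065, 297, 159]);
translate([0, 297, 159]) cube([1065, 297, 159]);
translate([0, 594, 318]) cube([1065, 297, 159]);
translate([0, 891, 477]) cube([1065, 297, 159]);
translate([0, 1188, 636]) cube([1065, 297, 159]);
translate([0, 1485, 795]) cube([1065, 297, 159]);
translate([0, 1782, 954]) cube([1065, 297, 159]);
translate([0, 2079, 1113]) cube([1065, 297, 159]);
translate([0, 2376, 1272]) cube([1065, 297, 159]);
translate([0, 2673, 1431]) cube([1065, 297, 159]);


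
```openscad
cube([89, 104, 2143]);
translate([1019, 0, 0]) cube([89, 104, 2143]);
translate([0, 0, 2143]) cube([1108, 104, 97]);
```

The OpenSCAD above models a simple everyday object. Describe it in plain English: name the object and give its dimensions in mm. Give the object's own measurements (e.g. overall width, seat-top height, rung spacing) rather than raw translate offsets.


A door frame. The clear opening is 930 mm wide and 2143 mm high. Two 89 mm wide jambs, 104 mm deep, stand either side of the opening from the floor to the top of the opening. A 97 mm thick head sits across the top of both jambs, spanning the full outside width of the frame.
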